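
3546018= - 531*( - 6678 ) 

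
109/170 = 109/170 =0.64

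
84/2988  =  7/249 = 0.03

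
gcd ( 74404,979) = 979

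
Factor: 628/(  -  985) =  - 2^2* 5^ ( -1 )*157^1*197^ (-1)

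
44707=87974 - 43267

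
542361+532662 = 1075023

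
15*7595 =113925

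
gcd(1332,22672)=4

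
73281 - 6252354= - 6179073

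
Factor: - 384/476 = -96/119=-  2^5*3^1*7^ ( - 1 )*17^(- 1)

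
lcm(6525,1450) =13050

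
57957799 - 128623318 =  - 70665519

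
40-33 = 7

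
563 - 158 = 405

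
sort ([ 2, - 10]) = [-10, 2]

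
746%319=108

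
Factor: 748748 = 2^2*7^1 * 11^2*13^1*17^1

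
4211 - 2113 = 2098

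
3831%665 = 506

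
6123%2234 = 1655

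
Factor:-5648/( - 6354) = 8/9= 2^3*3^( - 2)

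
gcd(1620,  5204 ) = 4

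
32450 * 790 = 25635500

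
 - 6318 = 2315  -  8633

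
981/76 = 12+69/76 = 12.91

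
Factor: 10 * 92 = 2^3*5^1*23^1= 920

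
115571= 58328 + 57243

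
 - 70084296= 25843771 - 95928067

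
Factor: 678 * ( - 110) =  - 2^2*3^1*5^1*11^1*113^1  =  -74580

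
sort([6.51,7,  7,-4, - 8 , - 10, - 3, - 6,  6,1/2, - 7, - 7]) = [ - 10, - 8,-7, - 7, - 6, - 4,-3, 1/2,  6, 6.51,7, 7 ]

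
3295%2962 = 333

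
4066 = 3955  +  111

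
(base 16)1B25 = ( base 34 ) 60D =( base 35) 5NJ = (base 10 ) 6949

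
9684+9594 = 19278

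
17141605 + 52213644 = 69355249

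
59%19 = 2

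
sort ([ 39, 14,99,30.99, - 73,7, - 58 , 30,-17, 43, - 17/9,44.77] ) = [ - 73 ,  -  58, -17, - 17/9,7,14,30,30.99,39, 43,44.77,99]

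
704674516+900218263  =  1604892779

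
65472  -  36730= 28742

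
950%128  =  54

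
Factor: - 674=  -  2^1*  337^1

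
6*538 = 3228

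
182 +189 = 371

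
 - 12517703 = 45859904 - 58377607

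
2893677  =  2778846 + 114831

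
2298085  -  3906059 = -1607974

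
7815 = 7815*1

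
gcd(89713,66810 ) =1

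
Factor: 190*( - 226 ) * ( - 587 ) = 2^2*5^1*19^1 * 113^1*587^1 = 25205780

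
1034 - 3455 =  - 2421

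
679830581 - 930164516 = -250333935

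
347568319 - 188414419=159153900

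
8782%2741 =559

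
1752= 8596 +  - 6844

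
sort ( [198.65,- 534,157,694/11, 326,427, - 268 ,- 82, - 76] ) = [ - 534, - 268,  -  82, - 76 , 694/11 , 157, 198.65,326, 427] 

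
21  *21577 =453117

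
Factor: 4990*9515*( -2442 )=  - 2^2*3^1*5^2*11^2*37^1*173^1 * 499^1 = - 115945793700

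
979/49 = 19 + 48/49=19.98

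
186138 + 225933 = 412071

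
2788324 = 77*36212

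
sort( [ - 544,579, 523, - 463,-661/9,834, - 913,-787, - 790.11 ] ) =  [ - 913 , - 790.11, -787, -544, - 463, - 661/9, 523, 579,834 ]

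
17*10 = 170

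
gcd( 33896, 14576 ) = 8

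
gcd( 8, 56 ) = 8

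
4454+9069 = 13523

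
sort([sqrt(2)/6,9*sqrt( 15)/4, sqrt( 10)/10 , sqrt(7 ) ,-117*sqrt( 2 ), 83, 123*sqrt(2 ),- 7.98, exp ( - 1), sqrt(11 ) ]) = [- 117*sqrt( 2),  -  7.98, sqrt( 2 ) /6 , sqrt(10)/10, exp ( - 1) , sqrt(7 ), sqrt( 11 ), 9*sqrt(15 )/4, 83, 123*sqrt( 2)]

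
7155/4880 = 1+455/976=1.47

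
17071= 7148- - 9923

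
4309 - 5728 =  - 1419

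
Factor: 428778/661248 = 2^(- 7)*  83^1 = 83/128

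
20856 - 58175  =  -37319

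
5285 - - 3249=8534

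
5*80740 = 403700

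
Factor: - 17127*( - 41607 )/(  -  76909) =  - 712603089/76909 = -3^5*7^( - 1)*11^1 * 23^1*67^1*173^1*10987^(  -  1)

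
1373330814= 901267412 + 472063402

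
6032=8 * 754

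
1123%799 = 324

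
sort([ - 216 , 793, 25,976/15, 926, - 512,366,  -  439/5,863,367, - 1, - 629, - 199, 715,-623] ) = [ -629 , - 623, - 512, - 216, -199,-439/5 , - 1,25, 976/15,  366,367,  715,793,863,926]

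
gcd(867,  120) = 3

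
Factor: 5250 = 2^1*3^1*5^3* 7^1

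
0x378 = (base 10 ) 888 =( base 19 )28E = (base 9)1186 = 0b1101111000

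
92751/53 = 92751/53 = 1750.02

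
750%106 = 8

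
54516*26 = 1417416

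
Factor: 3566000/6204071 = 2^4*5^3*1783^1*6204071^( - 1)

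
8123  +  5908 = 14031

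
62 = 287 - 225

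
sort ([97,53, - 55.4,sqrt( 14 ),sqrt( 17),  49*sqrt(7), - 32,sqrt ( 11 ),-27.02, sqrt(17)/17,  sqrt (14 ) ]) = [ - 55.4,  -  32, - 27.02, sqrt( 17)/17,sqrt( 11),sqrt(14 ),sqrt( 14 ),sqrt( 17), 53, 97, 49*sqrt( 7 )]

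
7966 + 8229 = 16195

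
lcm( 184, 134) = 12328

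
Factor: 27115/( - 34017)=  - 3^( - 1 )*5^1*11^1*23^( - 1)= - 55/69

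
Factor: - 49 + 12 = -37 = - 37^1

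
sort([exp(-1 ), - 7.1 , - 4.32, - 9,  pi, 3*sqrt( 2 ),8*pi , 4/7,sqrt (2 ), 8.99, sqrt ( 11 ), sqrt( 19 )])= [ - 9, - 7.1, - 4.32, exp( - 1 )  ,  4/7, sqrt( 2) , pi , sqrt(11),  3*sqrt(2 ),  sqrt ( 19),  8.99, 8*pi]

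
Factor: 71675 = 5^2*47^1 * 61^1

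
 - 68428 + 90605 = 22177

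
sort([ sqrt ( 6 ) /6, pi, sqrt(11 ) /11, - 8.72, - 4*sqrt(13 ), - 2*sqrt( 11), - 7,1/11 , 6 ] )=[-4*sqrt( 13 ),-8.72, - 7, - 2*sqrt(11),1/11 , sqrt( 11 )/11, sqrt( 6) /6,  pi, 6]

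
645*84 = 54180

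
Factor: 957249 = 3^2*31^1*47^1*73^1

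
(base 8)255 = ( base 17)A3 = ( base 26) 6h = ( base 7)335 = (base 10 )173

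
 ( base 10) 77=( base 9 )85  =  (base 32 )2d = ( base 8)115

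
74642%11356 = 6506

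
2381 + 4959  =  7340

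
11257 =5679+5578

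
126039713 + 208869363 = 334909076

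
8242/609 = 8242/609 = 13.53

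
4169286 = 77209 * 54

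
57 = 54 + 3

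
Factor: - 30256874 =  - 2^1*109^1*138793^1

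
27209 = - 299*(-91)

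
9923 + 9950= 19873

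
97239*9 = 875151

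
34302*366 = 12554532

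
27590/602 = 45 + 250/301 = 45.83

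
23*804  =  18492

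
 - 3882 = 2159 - 6041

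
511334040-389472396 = 121861644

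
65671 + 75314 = 140985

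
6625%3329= 3296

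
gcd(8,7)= 1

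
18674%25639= 18674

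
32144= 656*49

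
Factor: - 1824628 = -2^2*13^1*35089^1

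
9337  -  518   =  8819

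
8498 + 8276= 16774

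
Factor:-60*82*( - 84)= 413280 = 2^5*3^2 * 5^1*7^1 * 41^1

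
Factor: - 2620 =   -  2^2*5^1*131^1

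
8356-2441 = 5915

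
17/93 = 17/93 = 0.18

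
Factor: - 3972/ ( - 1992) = 2^ ( - 1 )*83^( - 1)*331^1=331/166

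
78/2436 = 13/406=0.03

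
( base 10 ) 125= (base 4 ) 1331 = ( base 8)175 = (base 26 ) 4L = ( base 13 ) 98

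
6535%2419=1697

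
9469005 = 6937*1365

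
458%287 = 171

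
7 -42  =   - 35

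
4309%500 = 309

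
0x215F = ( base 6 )103315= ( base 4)2011133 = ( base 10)8543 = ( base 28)AP3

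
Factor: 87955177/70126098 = 2^ ( - 1 )*3^ ( - 1 )*7^( - 1)*107^1*127^( - 1)*13147^(-1 ) * 822011^1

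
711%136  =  31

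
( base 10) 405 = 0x195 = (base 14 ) 20D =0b110010101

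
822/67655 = 822/67655 = 0.01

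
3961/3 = 1320 + 1/3 = 1320.33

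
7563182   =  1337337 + 6225845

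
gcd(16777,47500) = 19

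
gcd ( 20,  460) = 20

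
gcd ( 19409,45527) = 1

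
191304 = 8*23913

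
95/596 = 95/596=   0.16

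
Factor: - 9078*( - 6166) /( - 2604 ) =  - 7^( - 1 )*17^1*31^( - 1 )*89^1*3083^1 =- 4664579/217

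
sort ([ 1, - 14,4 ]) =[ - 14,1, 4 ]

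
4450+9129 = 13579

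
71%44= 27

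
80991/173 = 468  +  27/173 = 468.16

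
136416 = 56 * 2436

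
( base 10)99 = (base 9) 120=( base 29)3C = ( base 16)63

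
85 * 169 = 14365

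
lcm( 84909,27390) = 849090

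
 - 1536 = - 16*96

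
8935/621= 14  +  241/621 =14.39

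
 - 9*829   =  -7461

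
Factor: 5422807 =13^1*139^1*3001^1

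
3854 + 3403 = 7257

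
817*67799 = 55391783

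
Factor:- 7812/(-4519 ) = 2^2 * 3^2*7^1 * 31^1 * 4519^( - 1 ) 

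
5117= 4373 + 744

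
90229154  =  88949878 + 1279276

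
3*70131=210393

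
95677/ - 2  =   - 47839  +  1/2 = - 47838.50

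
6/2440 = 3/1220 = 0.00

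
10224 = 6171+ 4053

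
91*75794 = 6897254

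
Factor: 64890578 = 2^1*107^1*353^1*859^1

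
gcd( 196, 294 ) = 98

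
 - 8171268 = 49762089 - 57933357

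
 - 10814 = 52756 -63570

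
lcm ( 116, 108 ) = 3132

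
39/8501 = 39/8501 = 0.00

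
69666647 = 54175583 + 15491064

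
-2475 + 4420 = 1945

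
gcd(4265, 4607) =1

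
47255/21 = 2250 + 5/21 = 2250.24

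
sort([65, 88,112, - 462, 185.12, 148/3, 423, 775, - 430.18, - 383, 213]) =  [ - 462, -430.18, - 383,148/3, 65,88, 112, 185.12,213, 423, 775]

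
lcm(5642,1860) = 169260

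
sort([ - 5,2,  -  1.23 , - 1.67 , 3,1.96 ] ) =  [ - 5 , - 1.67,- 1.23 , 1.96,2,3 ]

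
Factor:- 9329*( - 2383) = 19^1*491^1*2383^1 =22231007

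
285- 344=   -  59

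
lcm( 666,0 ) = 0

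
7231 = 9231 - 2000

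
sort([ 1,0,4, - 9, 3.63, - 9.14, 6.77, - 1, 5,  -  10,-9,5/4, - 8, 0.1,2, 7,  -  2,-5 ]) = [ - 10,  -  9.14, - 9,  -  9 , - 8, - 5, - 2,-1,0, 0.1, 1,5/4, 2,3.63 , 4, 5,6.77 , 7]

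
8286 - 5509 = 2777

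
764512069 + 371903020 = 1136415089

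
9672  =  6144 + 3528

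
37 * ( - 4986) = - 184482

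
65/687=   65/687= 0.09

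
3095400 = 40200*77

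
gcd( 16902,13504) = 2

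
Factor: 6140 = 2^2*5^1 * 307^1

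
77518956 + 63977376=141496332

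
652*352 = 229504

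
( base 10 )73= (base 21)3A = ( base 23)34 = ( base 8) 111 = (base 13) 58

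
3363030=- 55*(  -  61146)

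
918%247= 177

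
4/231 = 4/231 = 0.02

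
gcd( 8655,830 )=5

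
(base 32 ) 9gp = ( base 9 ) 14336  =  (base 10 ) 9753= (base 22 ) K37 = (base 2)10011000011001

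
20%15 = 5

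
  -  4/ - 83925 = 4/83925 = 0.00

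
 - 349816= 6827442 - 7177258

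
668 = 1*668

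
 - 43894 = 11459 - 55353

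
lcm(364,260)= 1820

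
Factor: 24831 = 3^2*31^1*89^1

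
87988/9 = 87988/9= 9776.44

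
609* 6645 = 4046805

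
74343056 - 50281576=24061480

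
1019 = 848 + 171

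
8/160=1/20 = 0.05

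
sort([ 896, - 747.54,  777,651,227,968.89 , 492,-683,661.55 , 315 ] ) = [ - 747.54 , - 683,  227, 315,492,651 , 661.55,  777,896,968.89 ] 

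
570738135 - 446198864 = 124539271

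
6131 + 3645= 9776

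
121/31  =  3  +  28/31 = 3.90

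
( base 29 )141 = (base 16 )3be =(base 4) 32332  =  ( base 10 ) 958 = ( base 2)1110111110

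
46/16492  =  23/8246 = 0.00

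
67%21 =4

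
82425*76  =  6264300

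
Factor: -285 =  - 3^1 * 5^1*19^1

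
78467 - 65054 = 13413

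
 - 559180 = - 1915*292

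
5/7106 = 5/7106 = 0.00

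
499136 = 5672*88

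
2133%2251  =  2133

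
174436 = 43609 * 4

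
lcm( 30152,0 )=0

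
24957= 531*47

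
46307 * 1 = 46307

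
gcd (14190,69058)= 946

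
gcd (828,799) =1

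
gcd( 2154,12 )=6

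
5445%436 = 213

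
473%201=71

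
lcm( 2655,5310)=5310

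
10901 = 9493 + 1408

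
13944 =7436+6508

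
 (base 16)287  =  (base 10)647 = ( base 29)m9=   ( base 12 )45b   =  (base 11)539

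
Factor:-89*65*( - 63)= 364455  =  3^2*5^1*7^1 * 13^1 *89^1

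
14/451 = 14/451 = 0.03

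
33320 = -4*(  -  8330 )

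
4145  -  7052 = -2907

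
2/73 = 2/73 = 0.03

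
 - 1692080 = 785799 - 2477879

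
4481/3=1493 + 2/3=1493.67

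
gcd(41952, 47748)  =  276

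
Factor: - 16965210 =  -2^1*3^1 * 5^1*565507^1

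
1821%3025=1821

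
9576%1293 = 525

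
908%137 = 86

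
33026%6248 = 1786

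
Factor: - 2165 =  - 5^1*433^1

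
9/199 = 9/199 = 0.05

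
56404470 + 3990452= 60394922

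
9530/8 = 4765/4 = 1191.25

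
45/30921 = 15/10307=0.00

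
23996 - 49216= - 25220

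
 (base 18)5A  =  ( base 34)2W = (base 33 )31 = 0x64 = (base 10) 100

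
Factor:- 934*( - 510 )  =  476340 = 2^2*3^1 * 5^1*17^1*467^1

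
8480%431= 291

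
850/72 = 425/36 = 11.81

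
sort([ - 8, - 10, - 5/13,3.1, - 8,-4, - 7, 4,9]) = [ - 10, - 8,-8, - 7, - 4, - 5/13,3.1,4,  9 ]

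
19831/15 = 1322 + 1/15 = 1322.07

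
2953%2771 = 182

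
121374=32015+89359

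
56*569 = 31864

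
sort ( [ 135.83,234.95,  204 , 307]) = [135.83, 204,234.95,307]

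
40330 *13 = 524290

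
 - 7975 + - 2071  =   - 10046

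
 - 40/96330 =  - 4/9633 = -0.00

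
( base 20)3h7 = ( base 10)1547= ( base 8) 3013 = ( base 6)11055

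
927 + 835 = 1762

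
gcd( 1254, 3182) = 2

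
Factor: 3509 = 11^2*29^1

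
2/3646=1/1823 = 0.00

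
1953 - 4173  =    -  2220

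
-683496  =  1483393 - 2166889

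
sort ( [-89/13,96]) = [-89/13 , 96 ] 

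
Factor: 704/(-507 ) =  - 2^6*3^(  -  1)*11^1 * 13^(  -  2) 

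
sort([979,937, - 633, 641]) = [ - 633, 641, 937, 979] 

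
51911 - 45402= 6509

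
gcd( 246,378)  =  6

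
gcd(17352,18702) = 18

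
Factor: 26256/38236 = 6564/9559 = 2^2*3^1*11^( -2) *79^(-1 ) *547^1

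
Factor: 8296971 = 3^1*109^1*25373^1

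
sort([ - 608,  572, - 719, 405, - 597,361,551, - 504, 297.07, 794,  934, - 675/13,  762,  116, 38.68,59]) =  [ - 719, - 608 , - 597, - 504, - 675/13, 38.68, 59, 116, 297.07, 361,405,  551,572 , 762,794, 934] 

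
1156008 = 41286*28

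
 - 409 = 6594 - 7003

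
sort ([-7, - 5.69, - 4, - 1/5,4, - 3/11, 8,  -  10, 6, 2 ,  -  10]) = [ - 10,-10, - 7,-5.69 , - 4, - 3/11, - 1/5, 2, 4,6,8] 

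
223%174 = 49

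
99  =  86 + 13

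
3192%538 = 502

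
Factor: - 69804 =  - 2^2*3^2*7^1*277^1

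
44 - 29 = 15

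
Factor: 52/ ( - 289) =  - 2^2*13^1*  17^( - 2 )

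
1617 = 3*539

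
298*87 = 25926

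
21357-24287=- 2930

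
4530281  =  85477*53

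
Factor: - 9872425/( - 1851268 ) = 2^( - 2)*5^2*181^( - 1 )*2557^( - 1)*394897^1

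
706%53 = 17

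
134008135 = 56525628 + 77482507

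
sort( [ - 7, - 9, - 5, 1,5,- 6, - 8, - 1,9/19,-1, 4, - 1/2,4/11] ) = [ - 9,- 8, - 7, - 6,- 5, - 1, - 1, -1/2, 4/11,9/19,1, 4, 5]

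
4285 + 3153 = 7438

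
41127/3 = 13709=13709.00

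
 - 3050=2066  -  5116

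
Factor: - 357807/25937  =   - 3^1 * 37^( - 1)*41^1*701^( - 1 ) * 2909^1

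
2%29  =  2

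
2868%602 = 460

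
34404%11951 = 10502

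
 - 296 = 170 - 466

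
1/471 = 1/471  =  0.00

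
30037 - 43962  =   - 13925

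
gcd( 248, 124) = 124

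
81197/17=4776 + 5/17 = 4776.29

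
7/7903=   1/1129=0.00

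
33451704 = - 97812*( - 342 )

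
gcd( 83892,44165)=1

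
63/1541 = 63/1541=0.04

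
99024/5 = 99024/5 = 19804.80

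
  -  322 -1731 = - 2053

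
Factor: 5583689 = 29^1*31^1*6211^1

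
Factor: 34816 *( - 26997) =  -939927552 = -  2^11 *3^1 * 17^1*8999^1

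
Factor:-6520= - 2^3*5^1 * 163^1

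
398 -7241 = - 6843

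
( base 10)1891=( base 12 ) 1117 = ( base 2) 11101100011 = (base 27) 2g1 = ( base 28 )2bf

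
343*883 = 302869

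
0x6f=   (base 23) 4j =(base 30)3l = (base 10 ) 111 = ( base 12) 93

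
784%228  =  100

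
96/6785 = 96/6785 = 0.01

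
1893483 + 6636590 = 8530073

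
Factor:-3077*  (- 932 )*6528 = 18720763392=2^9*3^1*17^2 * 181^1 *233^1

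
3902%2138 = 1764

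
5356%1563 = 667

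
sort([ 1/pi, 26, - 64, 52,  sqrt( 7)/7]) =[-64,1/pi,sqrt (7)/7,26,  52]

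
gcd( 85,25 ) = 5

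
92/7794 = 46/3897 = 0.01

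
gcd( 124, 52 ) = 4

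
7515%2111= 1182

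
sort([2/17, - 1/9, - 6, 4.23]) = [ - 6, - 1/9, 2/17,4.23 ]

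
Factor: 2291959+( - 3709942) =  - 1417983 = - 3^1*7^1*67523^1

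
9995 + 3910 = 13905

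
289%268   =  21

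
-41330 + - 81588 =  - 122918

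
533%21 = 8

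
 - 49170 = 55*(  -  894)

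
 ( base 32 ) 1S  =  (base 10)60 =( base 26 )28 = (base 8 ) 74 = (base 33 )1R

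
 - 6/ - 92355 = 2/30785 =0.00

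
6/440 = 3/220= 0.01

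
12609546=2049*6154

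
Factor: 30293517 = 3^1*10097839^1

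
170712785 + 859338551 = 1030051336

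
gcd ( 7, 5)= 1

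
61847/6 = 61847/6 = 10307.83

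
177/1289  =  177/1289  =  0.14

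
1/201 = 1/201=   0.00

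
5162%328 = 242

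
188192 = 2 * 94096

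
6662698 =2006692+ 4656006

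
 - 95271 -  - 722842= 627571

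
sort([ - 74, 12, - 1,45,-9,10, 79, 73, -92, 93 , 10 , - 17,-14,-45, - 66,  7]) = [ - 92, - 74, - 66, - 45, - 17, - 14,-9, - 1,  7 , 10, 10, 12, 45 , 73, 79, 93 ]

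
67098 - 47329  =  19769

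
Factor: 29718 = 2^1*3^2*13^1*127^1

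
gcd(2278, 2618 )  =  34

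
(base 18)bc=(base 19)b1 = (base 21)A0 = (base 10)210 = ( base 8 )322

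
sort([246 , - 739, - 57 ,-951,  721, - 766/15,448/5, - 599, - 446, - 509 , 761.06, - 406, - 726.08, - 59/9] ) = [ - 951 , - 739, - 726.08,-599, - 509,- 446, - 406, - 57, - 766/15,  -  59/9,448/5, 246, 721, 761.06]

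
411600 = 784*525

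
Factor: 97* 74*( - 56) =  - 2^4*7^1*37^1* 97^1 = - 401968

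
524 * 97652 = 51169648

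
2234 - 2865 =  - 631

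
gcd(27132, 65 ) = 1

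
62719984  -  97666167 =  - 34946183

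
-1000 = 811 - 1811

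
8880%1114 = 1082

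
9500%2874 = 878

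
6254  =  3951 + 2303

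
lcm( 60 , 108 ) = 540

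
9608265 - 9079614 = 528651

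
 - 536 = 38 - 574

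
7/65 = 7/65  =  0.11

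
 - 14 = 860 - 874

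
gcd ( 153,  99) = 9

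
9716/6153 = 1 + 509/879 = 1.58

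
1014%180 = 114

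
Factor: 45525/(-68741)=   -  3^1*5^2*53^( - 1 )*607^1*1297^ (-1)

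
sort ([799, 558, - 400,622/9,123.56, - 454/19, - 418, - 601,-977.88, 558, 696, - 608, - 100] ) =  [ - 977.88, - 608,  -  601,- 418 , - 400, - 100,- 454/19, 622/9  ,  123.56, 558,  558 , 696,799]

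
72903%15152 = 12295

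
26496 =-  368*( - 72) 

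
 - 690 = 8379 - 9069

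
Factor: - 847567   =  -7^1* 121081^1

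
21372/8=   2671 + 1/2= 2671.50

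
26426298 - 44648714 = - 18222416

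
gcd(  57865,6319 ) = 71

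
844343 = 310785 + 533558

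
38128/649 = 38128/649  =  58.75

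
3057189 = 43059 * 71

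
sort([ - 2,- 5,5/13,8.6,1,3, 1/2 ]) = [  -  5, - 2, 5/13,1/2,1,3,8.6]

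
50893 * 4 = 203572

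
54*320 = 17280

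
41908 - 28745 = 13163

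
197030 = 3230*61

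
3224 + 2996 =6220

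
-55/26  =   -55/26 = - 2.12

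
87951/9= 29317/3  =  9772.33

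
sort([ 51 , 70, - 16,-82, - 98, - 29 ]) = [ - 98,  -  82, - 29, - 16,51 , 70]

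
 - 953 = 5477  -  6430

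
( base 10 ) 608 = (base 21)17k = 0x260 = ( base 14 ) 316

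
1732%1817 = 1732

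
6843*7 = 47901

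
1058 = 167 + 891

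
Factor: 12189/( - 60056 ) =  - 2^( - 3)*3^1*17^1*239^1*7507^(-1 )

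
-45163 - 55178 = -100341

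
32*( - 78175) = -2501600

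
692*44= 30448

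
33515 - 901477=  - 867962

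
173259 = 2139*81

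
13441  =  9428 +4013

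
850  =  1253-403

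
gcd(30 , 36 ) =6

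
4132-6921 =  - 2789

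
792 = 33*24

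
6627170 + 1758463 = 8385633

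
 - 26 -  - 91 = 65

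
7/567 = 1/81  =  0.01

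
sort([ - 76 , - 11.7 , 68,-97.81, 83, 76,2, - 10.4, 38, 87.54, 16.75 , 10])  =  [-97.81, - 76, - 11.7, - 10.4,2, 10, 16.75,38, 68, 76, 83, 87.54] 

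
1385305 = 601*2305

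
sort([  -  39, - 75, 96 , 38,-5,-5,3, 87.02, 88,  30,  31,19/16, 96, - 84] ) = [ - 84, - 75,-39, - 5,-5,19/16,3,30 , 31, 38,  87.02, 88,96, 96]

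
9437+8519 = 17956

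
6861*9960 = 68335560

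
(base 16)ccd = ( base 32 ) 36d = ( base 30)3j7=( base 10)3277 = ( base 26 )4m1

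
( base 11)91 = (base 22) 4C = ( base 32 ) 34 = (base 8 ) 144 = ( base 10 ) 100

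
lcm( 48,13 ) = 624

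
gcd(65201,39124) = 1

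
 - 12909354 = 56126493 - 69035847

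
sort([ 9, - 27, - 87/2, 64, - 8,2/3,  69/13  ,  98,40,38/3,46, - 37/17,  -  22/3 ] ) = [ - 87/2,  -  27, - 8,-22/3 , - 37/17,  2/3, 69/13, 9,38/3,40,46, 64, 98] 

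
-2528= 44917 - 47445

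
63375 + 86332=149707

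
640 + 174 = 814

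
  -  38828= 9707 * ( - 4) 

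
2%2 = 0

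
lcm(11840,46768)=935360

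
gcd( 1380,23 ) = 23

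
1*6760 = 6760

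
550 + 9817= 10367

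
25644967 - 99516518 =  - 73871551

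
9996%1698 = 1506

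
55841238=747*74754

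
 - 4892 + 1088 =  - 3804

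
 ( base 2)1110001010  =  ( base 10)906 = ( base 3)1020120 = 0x38A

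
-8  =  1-9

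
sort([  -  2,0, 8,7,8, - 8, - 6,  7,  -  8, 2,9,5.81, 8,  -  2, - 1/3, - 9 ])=[  -  9, - 8, - 8,  -  6, - 2, - 2, - 1/3,0, 2,5.81,  7, 7,8,  8, 8, 9 ] 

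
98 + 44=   142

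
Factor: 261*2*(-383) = - 2^1 * 3^2*29^1*383^1 = -199926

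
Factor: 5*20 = 2^2*5^2 = 100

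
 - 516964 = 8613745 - 9130709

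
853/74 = 11 + 39/74 = 11.53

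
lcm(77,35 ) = 385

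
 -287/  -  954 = 287/954=0.30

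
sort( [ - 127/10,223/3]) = [  -  127/10, 223/3]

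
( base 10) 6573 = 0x19AD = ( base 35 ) 5cs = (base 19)i3i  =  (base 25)ACN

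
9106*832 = 7576192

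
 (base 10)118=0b1110110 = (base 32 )3m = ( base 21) 5d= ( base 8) 166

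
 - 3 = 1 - 4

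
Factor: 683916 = 2^2* 3^1*56993^1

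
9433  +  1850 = 11283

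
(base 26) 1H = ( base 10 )43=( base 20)23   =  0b101011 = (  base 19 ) 25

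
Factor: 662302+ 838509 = 1500811 =13^1*17^1*6791^1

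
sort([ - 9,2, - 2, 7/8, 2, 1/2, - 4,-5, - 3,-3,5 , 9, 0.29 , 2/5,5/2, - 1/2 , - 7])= [ - 9, - 7, -5, - 4, - 3, - 3, - 2 , - 1/2 , 0.29, 2/5 , 1/2, 7/8, 2, 2, 5/2, 5 , 9]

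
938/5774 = 469/2887 = 0.16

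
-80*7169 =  -573520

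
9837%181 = 63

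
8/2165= 8/2165 = 0.00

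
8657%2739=440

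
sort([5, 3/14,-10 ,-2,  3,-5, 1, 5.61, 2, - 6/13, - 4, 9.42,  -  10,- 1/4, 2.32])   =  [  -  10, - 10, - 5 ,- 4, - 2, - 6/13, - 1/4,3/14,1,2, 2.32, 3, 5, 5.61 , 9.42]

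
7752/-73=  - 7752/73 =- 106.19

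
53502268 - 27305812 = 26196456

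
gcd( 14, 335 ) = 1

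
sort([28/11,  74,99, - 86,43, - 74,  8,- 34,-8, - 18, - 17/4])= [  -  86, - 74, - 34,-18 , - 8, - 17/4,28/11,8 , 43,  74,  99 ] 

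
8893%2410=1663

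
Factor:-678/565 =-6/5  =  -2^1*3^1  *5^(-1)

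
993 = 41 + 952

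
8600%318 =14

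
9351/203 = 46 + 13/203= 46.06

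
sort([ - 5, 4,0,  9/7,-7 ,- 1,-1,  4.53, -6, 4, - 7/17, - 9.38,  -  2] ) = [ - 9.38, - 7, - 6,  -  5, - 2,- 1, - 1, - 7/17,0, 9/7,4,4,4.53] 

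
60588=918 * 66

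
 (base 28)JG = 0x224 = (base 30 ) i8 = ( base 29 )iq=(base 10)548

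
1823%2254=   1823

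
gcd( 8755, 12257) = 1751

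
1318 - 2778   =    -  1460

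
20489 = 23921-3432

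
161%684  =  161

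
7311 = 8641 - 1330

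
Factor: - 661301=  - 37^1 * 61^1 * 293^1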